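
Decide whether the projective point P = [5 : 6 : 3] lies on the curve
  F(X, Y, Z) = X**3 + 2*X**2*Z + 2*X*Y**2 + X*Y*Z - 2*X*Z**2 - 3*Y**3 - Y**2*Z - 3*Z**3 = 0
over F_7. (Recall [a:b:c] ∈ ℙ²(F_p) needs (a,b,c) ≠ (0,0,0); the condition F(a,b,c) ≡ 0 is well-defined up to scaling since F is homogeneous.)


F(5,6,3) ≡ 1 (mod 7); P is NOT on the curve.

Evaluate F(5, 6, 3) term-by-term (mod 7).
  X**3 ↦ 1·125·1·1 = 125
  2*X**2*Z ↦ 2·25·1·3 = 150
  2*X*Y**2 ↦ 2·5·36·1 = 360
  X*Y*Z ↦ 1·5·6·3 = 90
  -2*X*Z**2 ↦ -2·5·1·9 = -90
  -3*Y**3 ↦ -3·1·216·1 = -648
  -Y**2*Z ↦ -1·1·36·3 = -108
  -3*Z**3 ↦ -3·1·1·27 = -81
Sum: F(5, 6, 3) = (125) + (150) + (360) + (90) + (-90) + (-648) + (-108) + (-81) = -202.
Reducing mod 7: -202 ≡ 1 (mod 7).
Since F(a, b, c) ≡ 1 ≠ 0 (mod 7), P does NOT lie on the curve.


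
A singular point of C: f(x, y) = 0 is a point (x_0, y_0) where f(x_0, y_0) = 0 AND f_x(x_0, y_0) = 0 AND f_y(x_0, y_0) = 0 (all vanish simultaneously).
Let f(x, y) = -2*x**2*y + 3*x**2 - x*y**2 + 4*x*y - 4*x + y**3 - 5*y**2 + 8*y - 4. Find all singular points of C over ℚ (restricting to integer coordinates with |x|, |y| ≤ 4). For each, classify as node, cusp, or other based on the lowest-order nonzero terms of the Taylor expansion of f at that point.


Singular points: {(0, 2)}; classification: node.

Compute partial derivatives:
  f_x = -4*x*y + 6*x - y**2 + 4*y - 4.
  f_y = -2*x**2 - 2*x*y + 4*x + 3*y**2 - 10*y + 8.
Scan x_0 ∈ {−4, ..., 4}. For each x_0, f_y(x_0, y) is a polynomial in y; find its integer roots y ∈ {−4, ..., 4}, then test f_x and f at those candidates.
  x = -4: f_y(-4, y) = 3*y**2 - 2*y - 40; vanishes at y ∈ {4}. (-4, 4): f_x = 36 ≠ 0.
  x = -3: f_y(-3, y) = 3*y**2 - 4*y - 22; no integer root y with |y| ≤ 4.
  x = -2: f_y(-2, y) = 3*y**2 - 6*y - 8; no integer root y with |y| ≤ 4.
  x = -1: f_y(-1, y) = 3*y**2 - 8*y + 2; no integer root y with |y| ≤ 4.
  x = 0: f_y(0, y) = 3*y**2 - 10*y + 8; vanishes at y ∈ {2}. (0, 2): f_x = 0, f = 0 — SINGULAR.
  x = 1: f_y(1, y) = 3*y**2 - 12*y + 10; no integer root y with |y| ≤ 4.
  x = 2: f_y(2, y) = 3*y**2 - 14*y + 8; vanishes at y ∈ {4}. (2, 4): f_x = -24 ≠ 0.
  x = 3: f_y(3, y) = 3*y**2 - 16*y + 2; no integer root y with |y| ≤ 4.
  x = 4: f_y(4, y) = 3*y**2 - 18*y - 8; no integer root y with |y| ≤ 4.
Only singular point on the grid: (0, 2).
Classify: substitute x = 0 + u, y = 2 + v and expand: f = -2*u**2*v - u**2 - u*v**2 + v**3 + v**2.
No constant or linear terms (consistent with a singular point). Quadratic part: -u**2 + v**2. Cubic part: -2*u**2*v - u*v**2 + v**3.
The quadratic part v**2 - u**2 = (v − u)(v + u) splits into two distinct linear factors, so there are two distinct tangent lines y − 2 = ±(x − 0) — this is a node (ordinary double point).
Classification: node.


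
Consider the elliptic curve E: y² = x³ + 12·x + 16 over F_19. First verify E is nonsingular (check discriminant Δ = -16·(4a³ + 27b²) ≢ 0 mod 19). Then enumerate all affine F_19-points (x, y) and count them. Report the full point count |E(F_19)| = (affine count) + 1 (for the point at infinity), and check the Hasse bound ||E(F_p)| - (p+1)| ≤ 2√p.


Affine points = {(0, 4), (0, 15), (5, 7), (5, 12), (6, 0), (7, 5), (7, 14), (8, 4), (8, 15), (9, 6), (9, 13), (11, 4), (11, 15), (12, 8), (12, 11)}; affine count = 15; |E(F_19)| = 16.

Discriminant check: Δ ∝ 4a³ + 27b² = 4·12³ + 27·16² = 4·1728 + 27·256 ≡ 11 (mod 19). Nonzero ⇒ E is nonsingular.
For each x ∈ F_19, compute rhs = x³ + 12·x + 16 mod 19, then count y ∈ F_19 with y² ≡ rhs.
  x = 0: rhs = 16, matching y values: 4, 15 (2 points).
  x = 1: rhs = 10, matching y values: none (0 points).
  x = 2: rhs = 10, matching y values: none (0 points).
  x = 3: rhs = 3, matching y values: none (0 points).
  x = 4: rhs = 14, matching y values: none (0 points).
  x = 5: rhs = 11, matching y values: 7, 12 (2 points).
  x = 6: rhs = 0, matching y values: 0 (1 points).
  x = 7: rhs = 6, matching y values: 5, 14 (2 points).
  x = 8: rhs = 16, matching y values: 4, 15 (2 points).
  x = 9: rhs = 17, matching y values: 6, 13 (2 points).
  x = 10: rhs = 15, matching y values: none (0 points).
  x = 11: rhs = 16, matching y values: 4, 15 (2 points).
  x = 12: rhs = 7, matching y values: 8, 11 (2 points).
  x = 13: rhs = 13, matching y values: none (0 points).
  x = 14: rhs = 2, matching y values: none (0 points).
  x = 15: rhs = 18, matching y values: none (0 points).
  x = 16: rhs = 10, matching y values: none (0 points).
  x = 17: rhs = 3, matching y values: none (0 points).
  x = 18: rhs = 3, matching y values: none (0 points).
Total affine count: 15.
Full point count |E(F_19)| = 15 + 1 = 16.
Hasse bound: |16 − (19+1)| = |-4| = 4 ≤ 2√19 ≈ 8.7178 ✓.


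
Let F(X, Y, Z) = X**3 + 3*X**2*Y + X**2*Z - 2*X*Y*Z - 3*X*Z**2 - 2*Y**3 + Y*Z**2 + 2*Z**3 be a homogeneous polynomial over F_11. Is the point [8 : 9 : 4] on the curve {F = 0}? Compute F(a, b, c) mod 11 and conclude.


F(8,9,4) ≡ 9 (mod 11); P is NOT on the curve.

Evaluate F(8, 9, 4) term-by-term (mod 11).
  X**3 ↦ 1·512·1·1 = 512
  3*X**2*Y ↦ 3·64·9·1 = 1728
  X**2*Z ↦ 1·64·1·4 = 256
  -2*X*Y*Z ↦ -2·8·9·4 = -576
  -3*X*Z**2 ↦ -3·8·1·16 = -384
  -2*Y**3 ↦ -2·1·729·1 = -1458
  Y*Z**2 ↦ 1·1·9·16 = 144
  2*Z**3 ↦ 2·1·1·64 = 128
Sum: F(8, 9, 4) = (512) + (1728) + (256) + (-576) + (-384) + (-1458) + (144) + (128) = 350.
Reducing mod 11: 350 ≡ 9 (mod 11).
Since F(a, b, c) ≡ 9 ≠ 0 (mod 11), P does NOT lie on the curve.


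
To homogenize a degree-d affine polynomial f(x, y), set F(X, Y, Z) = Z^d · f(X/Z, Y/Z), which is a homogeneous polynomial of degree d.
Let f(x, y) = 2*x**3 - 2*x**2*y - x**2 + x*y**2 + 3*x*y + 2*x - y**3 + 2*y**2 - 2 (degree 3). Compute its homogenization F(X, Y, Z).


F(X, Y, Z) = 2*X**3 - 2*X**2*Y - X**2*Z + X*Y**2 + 3*X*Y*Z + 2*X*Z**2 - Y**3 + 2*Y**2*Z - 2*Z**3

deg(f) = 3.
Substitute x = X/Z, y = Y/Z into f, then multiply by Z^3.
  monomial 2·x^3·y^0 ↦ 2·X^3·Y^0·Z^0.
  monomial -2·x^2·y^1 ↦ -2·X^2·Y^1·Z^0.
  monomial -1·x^2·y^0 ↦ -1·X^2·Y^0·Z^1.
  monomial 1·x^1·y^2 ↦ 1·X^1·Y^2·Z^0.
  monomial 3·x^1·y^1 ↦ 3·X^1·Y^1·Z^1.
  monomial 2·x^1·y^0 ↦ 2·X^1·Y^0·Z^2.
  monomial -1·x^0·y^3 ↦ -1·X^0·Y^3·Z^0.
  monomial 2·x^0·y^2 ↦ 2·X^0·Y^2·Z^1.
  monomial -2·x^0·y^0 ↦ -2·X^0·Y^0·Z^3.
Collecting: F(X, Y, Z) = 2*X**3 - 2*X**2*Y - X**2*Z + X*Y**2 + 3*X*Y*Z + 2*X*Z**2 - Y**3 + 2*Y**2*Z - 2*Z**3.


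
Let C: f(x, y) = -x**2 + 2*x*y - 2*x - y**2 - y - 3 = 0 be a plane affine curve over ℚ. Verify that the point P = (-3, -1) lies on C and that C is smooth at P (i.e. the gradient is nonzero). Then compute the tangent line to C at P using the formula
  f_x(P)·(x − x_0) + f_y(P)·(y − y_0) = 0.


Tangent line at P: 2*x - 5*y + 1 = 0.

Step 1: f(-3, -1) = 0, so P lies on C.
Step 2: partial derivatives
  f_x(x, y) = -2*x + 2*y - 2, f_y(x, y) = 2*x - 2*y - 1.
  f_x(P) = 2, f_y(P) = -5 (gradient nonzero, so P is smooth).
Step 3: tangent line at P: 2·(x − -3) + -5·(y − -1) = 0.
Expanding: 2*x - 5*y + 1 = 0.


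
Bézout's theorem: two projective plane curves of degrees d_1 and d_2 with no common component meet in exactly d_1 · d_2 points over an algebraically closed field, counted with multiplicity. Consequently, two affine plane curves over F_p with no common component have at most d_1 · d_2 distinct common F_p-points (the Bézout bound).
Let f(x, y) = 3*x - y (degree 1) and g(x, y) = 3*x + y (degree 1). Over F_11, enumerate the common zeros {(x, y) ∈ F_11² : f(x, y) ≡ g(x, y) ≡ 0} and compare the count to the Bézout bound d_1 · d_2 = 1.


Common zeros: {(0, 0)}; count = 1; Bézout bound = 1.

deg(f) = 1, deg(g) = 1, so Bézout bound = 1.
Scan x ∈ F_11. For each x, list the y ∈ F_11 with f(x, y) ≡ 0 and those with g(x, y) ≡ 0 (mod 11); the common zeros in that column are the intersection.
  x = 0: f ≡ 0 at y ∈ {0}; g ≡ 0 at y ∈ {0}; common: {0}.
  x = 1: f ≡ 0 at y ∈ {3}; g ≡ 0 at y ∈ {8}; common: ∅.
  x = 2: f ≡ 0 at y ∈ {6}; g ≡ 0 at y ∈ {5}; common: ∅.
  x = 3: f ≡ 0 at y ∈ {9}; g ≡ 0 at y ∈ {2}; common: ∅.
  x = 4: f ≡ 0 at y ∈ {1}; g ≡ 0 at y ∈ {10}; common: ∅.
  x = 5: f ≡ 0 at y ∈ {4}; g ≡ 0 at y ∈ {7}; common: ∅.
  x = 6: f ≡ 0 at y ∈ {7}; g ≡ 0 at y ∈ {4}; common: ∅.
  x = 7: f ≡ 0 at y ∈ {10}; g ≡ 0 at y ∈ {1}; common: ∅.
  x = 8: f ≡ 0 at y ∈ {2}; g ≡ 0 at y ∈ {9}; common: ∅.
  x = 9: f ≡ 0 at y ∈ {5}; g ≡ 0 at y ∈ {6}; common: ∅.
  x = 10: f ≡ 0 at y ∈ {8}; g ≡ 0 at y ∈ {3}; common: ∅.
Collecting: common zeros = {(0, 0)}, so the count is 1.
Comparison with the Bézout bound: 1 ≤ 1 = deg(f)·deg(g), as expected for curves with no common component (the bound is attained).


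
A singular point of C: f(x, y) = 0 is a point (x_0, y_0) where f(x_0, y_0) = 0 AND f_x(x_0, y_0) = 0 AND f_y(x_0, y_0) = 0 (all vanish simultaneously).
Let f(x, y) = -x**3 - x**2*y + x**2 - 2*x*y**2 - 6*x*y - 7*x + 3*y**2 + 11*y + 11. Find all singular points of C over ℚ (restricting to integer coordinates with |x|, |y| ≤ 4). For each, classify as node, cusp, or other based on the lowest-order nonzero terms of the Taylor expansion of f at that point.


Singular points: {(1, -2)}; classification: cusp.

Compute partial derivatives:
  f_x = -3*x**2 - 2*x*y + 2*x - 2*y**2 - 6*y - 7.
  f_y = -x**2 - 4*x*y - 6*x + 6*y + 11.
Scan x_0 ∈ {−4, ..., 4}. For each x_0, f_y(x_0, y) is a polynomial in y; find its integer roots y ∈ {−4, ..., 4}, then test f_x and f at those candidates.
  x = -4: f_y(-4, y) = 22*y + 19; no integer root y with |y| ≤ 4.
  x = -3: f_y(-3, y) = 18*y + 20; no integer root y with |y| ≤ 4.
  x = -2: f_y(-2, y) = 14*y + 19; no integer root y with |y| ≤ 4.
  x = -1: f_y(-1, y) = 10*y + 16; no integer root y with |y| ≤ 4.
  x = 0: f_y(0, y) = 6*y + 11; no integer root y with |y| ≤ 4.
  x = 1: f_y(1, y) = 2*y + 4; vanishes at y ∈ {-2}. (1, -2): f_x = 0, f = 0 — SINGULAR.
  x = 2: f_y(2, y) = -2*y - 5; no integer root y with |y| ≤ 4.
  x = 3: f_y(3, y) = -6*y - 16; no integer root y with |y| ≤ 4.
  x = 4: f_y(4, y) = -10*y - 29; no integer root y with |y| ≤ 4.
Only singular point on the grid: (1, -2).
Classify: substitute x = 1 + u, y = -2 + v and expand: f = -u**3 - u**2*v - 2*u*v**2 + v**2.
No constant or linear terms (consistent with a singular point). Quadratic part: v**2. Cubic part: -u**3 - u**2*v - 2*u*v**2.
The quadratic part v**2 is a perfect square, so there is a single (double) tangent line v = 0, i.e. y = -2. Restricting the cubic part to that line (v = 0) leaves -u**3 ≠ 0, so f is not divisible by v and the branch is v² ≈ u**3 to lowest order — this is a cusp.
Classification: cusp.


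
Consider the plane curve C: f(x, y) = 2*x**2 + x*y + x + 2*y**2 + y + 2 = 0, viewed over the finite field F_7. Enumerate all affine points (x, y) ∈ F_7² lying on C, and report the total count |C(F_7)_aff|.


Affine F_7-points: {(2, 4), (2, 5), (3, 6), (4, 2), (4, 6), (5, 2), (6, 3), (6, 4)}; count = 8.

For each of the 49 pairs (x, y) ∈ F_7², evaluate f(x, y) mod 7. Record the zeros.
  x = 0: [0↦2, 1↦5, 2↦5, 3↦2, 4↦3, 5↦1, 6↦3]  zeros at y ∈ ∅
  x = 1: [0↦5, 1↦2, 2↦3, 3↦1, 4↦3, 5↦2, 6↦5]  zeros at y ∈ ∅
  x = 2: [0↦5, 1↦3, 2↦5, 3↦4, 4↦0, 5↦0, 6↦4]  zeros at y ∈ {4, 5}
  x = 3: [0↦2, 1↦1, 2↦4, 3↦4, 4↦1, 5↦2, 6↦0]  zeros at y ∈ {6}
  x = 4: [0↦3, 1↦3, 2↦0, 3↦1, 4↦6, 5↦1, 6↦0]  zeros at y ∈ {2, 6}
  x = 5: [0↦1, 1↦2, 2↦0, 3↦2, 4↦1, 5↦4, 6↦4]  zeros at y ∈ {2}
  x = 6: [0↦3, 1↦5, 2↦4, 3↦0, 4↦0, 5↦4, 6↦5]  zeros at y ∈ {3, 4}
Collecting zeros: affine points = {(2, 4), (2, 5), (3, 6), (4, 2), (4, 6), (5, 2), (6, 3), (6, 4)}.
Total count |C(F_7)_aff| = 8.


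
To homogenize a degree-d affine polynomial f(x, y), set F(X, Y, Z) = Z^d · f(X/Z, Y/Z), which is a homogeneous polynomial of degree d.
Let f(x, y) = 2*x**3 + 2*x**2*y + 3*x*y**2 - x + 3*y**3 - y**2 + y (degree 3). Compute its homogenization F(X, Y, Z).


F(X, Y, Z) = 2*X**3 + 2*X**2*Y + 3*X*Y**2 - X*Z**2 + 3*Y**3 - Y**2*Z + Y*Z**2

deg(f) = 3.
Substitute x = X/Z, y = Y/Z into f, then multiply by Z^3.
  monomial 2·x^3·y^0 ↦ 2·X^3·Y^0·Z^0.
  monomial 2·x^2·y^1 ↦ 2·X^2·Y^1·Z^0.
  monomial 3·x^1·y^2 ↦ 3·X^1·Y^2·Z^0.
  monomial -1·x^1·y^0 ↦ -1·X^1·Y^0·Z^2.
  monomial 3·x^0·y^3 ↦ 3·X^0·Y^3·Z^0.
  monomial -1·x^0·y^2 ↦ -1·X^0·Y^2·Z^1.
  monomial 1·x^0·y^1 ↦ 1·X^0·Y^1·Z^2.
Collecting: F(X, Y, Z) = 2*X**3 + 2*X**2*Y + 3*X*Y**2 - X*Z**2 + 3*Y**3 - Y**2*Z + Y*Z**2.


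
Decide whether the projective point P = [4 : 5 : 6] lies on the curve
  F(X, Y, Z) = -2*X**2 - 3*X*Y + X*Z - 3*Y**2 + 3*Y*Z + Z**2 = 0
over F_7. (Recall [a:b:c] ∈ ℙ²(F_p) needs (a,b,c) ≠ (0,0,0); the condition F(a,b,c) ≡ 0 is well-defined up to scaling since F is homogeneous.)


F(4,5,6) ≡ 4 (mod 7); P is NOT on the curve.

Evaluate F(4, 5, 6) term-by-term (mod 7).
  -2*X**2 ↦ -2·16·1·1 = -32
  -3*X*Y ↦ -3·4·5·1 = -60
  X*Z ↦ 1·4·1·6 = 24
  -3*Y**2 ↦ -3·1·25·1 = -75
  3*Y*Z ↦ 3·1·5·6 = 90
  Z**2 ↦ 1·1·1·36 = 36
Sum: F(4, 5, 6) = (-32) + (-60) + (24) + (-75) + (90) + (36) = -17.
Reducing mod 7: -17 ≡ 4 (mod 7).
Since F(a, b, c) ≡ 4 ≠ 0 (mod 7), P does NOT lie on the curve.


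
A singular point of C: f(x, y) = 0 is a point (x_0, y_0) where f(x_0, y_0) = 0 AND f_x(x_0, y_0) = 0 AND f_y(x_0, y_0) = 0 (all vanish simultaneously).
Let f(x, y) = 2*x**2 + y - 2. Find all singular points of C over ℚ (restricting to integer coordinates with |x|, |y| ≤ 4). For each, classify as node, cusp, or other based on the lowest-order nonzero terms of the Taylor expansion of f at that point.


No singular points in the scanned grid; C is smooth there.

Compute partial derivatives:
  f_x = 4*x.
  f_y = 1.
f_y = 1 is a nonzero constant, so f_y never vanishes: no point (x, y) can satisfy f = f_x = f_y = 0. In particular no (x, y) ∈ {−4, ..., 4}² is singular; the curve is smooth.


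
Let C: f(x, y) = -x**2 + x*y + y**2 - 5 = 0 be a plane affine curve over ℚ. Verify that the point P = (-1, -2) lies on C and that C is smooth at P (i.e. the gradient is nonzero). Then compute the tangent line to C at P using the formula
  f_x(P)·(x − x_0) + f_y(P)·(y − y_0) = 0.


Tangent line at P: -5*y - 10 = 0.

Step 1: f(-1, -2) = 0, so P lies on C.
Step 2: partial derivatives
  f_x(x, y) = -2*x + y, f_y(x, y) = x + 2*y.
  f_x(P) = 0, f_y(P) = -5 (gradient nonzero, so P is smooth).
Step 3: tangent line at P: 0·(x − -1) + -5·(y − -2) = 0.
Expanding: -5*y - 10 = 0.


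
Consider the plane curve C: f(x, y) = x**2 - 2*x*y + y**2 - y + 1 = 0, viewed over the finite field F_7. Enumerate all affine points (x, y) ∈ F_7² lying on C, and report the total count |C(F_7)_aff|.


Affine F_7-points: {(0, 3), (0, 5), (1, 1), (1, 2), (3, 2), (3, 5), (6, 3)}; count = 7.

For each of the 49 pairs (x, y) ∈ F_7², evaluate f(x, y) mod 7. Record the zeros.
  x = 0: [0↦1, 1↦1, 2↦3, 3↦0, 4↦6, 5↦0, 6↦3]  zeros at y ∈ {3, 5}
  x = 1: [0↦2, 1↦0, 2↦0, 3↦2, 4↦6, 5↦5, 6↦6]  zeros at y ∈ {1, 2}
  x = 2: [0↦5, 1↦1, 2↦6, 3↦6, 4↦1, 5↦5, 6↦4]  zeros at y ∈ ∅
  x = 3: [0↦3, 1↦4, 2↦0, 3↦5, 4↦5, 5↦0, 6↦4]  zeros at y ∈ {2, 5}
  x = 4: [0↦3, 1↦2, 2↦3, 3↦6, 4↦4, 5↦4, 6↦6]  zeros at y ∈ ∅
  x = 5: [0↦5, 1↦2, 2↦1, 3↦2, 4↦5, 5↦3, 6↦3]  zeros at y ∈ ∅
  x = 6: [0↦2, 1↦4, 2↦1, 3↦0, 4↦1, 5↦4, 6↦2]  zeros at y ∈ {3}
Collecting zeros: affine points = {(0, 3), (0, 5), (1, 1), (1, 2), (3, 2), (3, 5), (6, 3)}.
Total count |C(F_7)_aff| = 7.


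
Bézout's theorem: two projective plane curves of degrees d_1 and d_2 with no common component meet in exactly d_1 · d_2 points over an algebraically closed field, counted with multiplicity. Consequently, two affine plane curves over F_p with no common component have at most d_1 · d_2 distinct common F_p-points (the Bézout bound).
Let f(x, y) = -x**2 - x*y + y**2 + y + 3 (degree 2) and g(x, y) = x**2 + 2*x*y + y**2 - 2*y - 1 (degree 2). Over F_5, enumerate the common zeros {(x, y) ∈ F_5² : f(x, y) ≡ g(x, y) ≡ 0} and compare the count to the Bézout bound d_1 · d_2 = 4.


Common zeros: ∅; count = 0; Bézout bound = 4.

deg(f) = 2, deg(g) = 2, so Bézout bound = 4.
Scan x ∈ F_5. For each x, list the y ∈ F_5 with f(x, y) ≡ 0 and those with g(x, y) ≡ 0 (mod 5); the common zeros in that column are the intersection.
  x = 0: f ≡ 0 at y ∈ {1, 3}; g ≡ 0 at y ∈ ∅; common: ∅.
  x = 1: f ≡ 0 at y ∈ ∅; g ≡ 0 at y ∈ {0}; common: ∅.
  x = 2: f ≡ 0 at y ∈ {3}; g ≡ 0 at y ∈ ∅; common: ∅.
  x = 3: f ≡ 0 at y ∈ ∅; g ≡ 0 at y ∈ {2, 4}; common: ∅.
  x = 4: f ≡ 0 at y ∈ {1, 2}; g ≡ 0 at y ∈ {0, 4}; common: ∅.
Collecting: common zeros = ∅, so the count is 0.
Comparison with the Bézout bound: 0 ≤ 4 = deg(f)·deg(g), as expected for curves with no common component (the affine F_5-count falls short of the bound because intersections may lie at infinity, over extension fields, or carry multiplicity).


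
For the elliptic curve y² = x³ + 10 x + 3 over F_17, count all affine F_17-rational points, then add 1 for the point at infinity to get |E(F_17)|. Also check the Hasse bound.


Affine points = {(3, 3), (3, 14), (5, 5), (5, 12), (7, 5), (7, 12), (8, 0), (10, 7), (10, 10), (11, 4), (11, 13), (12, 7), (12, 10), (13, 1), (13, 16), (15, 3), (15, 14), (16, 3), (16, 14)}; affine count = 19; |E(F_17)| = 20.

Discriminant check: Δ ∝ 4a³ + 27b² = 4·10³ + 27·3² = 4·1000 + 27·9 ≡ 10 (mod 17). Nonzero ⇒ E is nonsingular.
For each x ∈ F_17, compute rhs = x³ + 10·x + 3 mod 17, then count y ∈ F_17 with y² ≡ rhs.
  x = 0: rhs = 3, matching y values: none (0 points).
  x = 1: rhs = 14, matching y values: none (0 points).
  x = 2: rhs = 14, matching y values: none (0 points).
  x = 3: rhs = 9, matching y values: 3, 14 (2 points).
  x = 4: rhs = 5, matching y values: none (0 points).
  x = 5: rhs = 8, matching y values: 5, 12 (2 points).
  x = 6: rhs = 7, matching y values: none (0 points).
  x = 7: rhs = 8, matching y values: 5, 12 (2 points).
  x = 8: rhs = 0, matching y values: 0 (1 points).
  x = 9: rhs = 6, matching y values: none (0 points).
  x = 10: rhs = 15, matching y values: 7, 10 (2 points).
  x = 11: rhs = 16, matching y values: 4, 13 (2 points).
  x = 12: rhs = 15, matching y values: 7, 10 (2 points).
  x = 13: rhs = 1, matching y values: 1, 16 (2 points).
  x = 14: rhs = 14, matching y values: none (0 points).
  x = 15: rhs = 9, matching y values: 3, 14 (2 points).
  x = 16: rhs = 9, matching y values: 3, 14 (2 points).
Total affine count: 19.
Full point count |E(F_17)| = 19 + 1 = 20.
Hasse bound: |20 − (17+1)| = |2| = 2 ≤ 2√17 ≈ 8.2462 ✓.


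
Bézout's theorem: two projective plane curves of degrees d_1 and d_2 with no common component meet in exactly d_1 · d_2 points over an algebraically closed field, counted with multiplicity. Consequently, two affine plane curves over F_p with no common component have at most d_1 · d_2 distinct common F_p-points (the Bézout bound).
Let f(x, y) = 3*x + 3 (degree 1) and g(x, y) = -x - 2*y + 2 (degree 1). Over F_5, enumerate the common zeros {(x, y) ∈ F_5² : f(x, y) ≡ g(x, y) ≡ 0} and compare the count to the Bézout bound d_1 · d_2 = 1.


Common zeros: {(4, 4)}; count = 1; Bézout bound = 1.

deg(f) = 1, deg(g) = 1, so Bézout bound = 1.
Scan x ∈ F_5. For each x, list the y ∈ F_5 with f(x, y) ≡ 0 and those with g(x, y) ≡ 0 (mod 5); the common zeros in that column are the intersection.
  x = 0: f ≡ 0 at y ∈ ∅; g ≡ 0 at y ∈ {1}; common: ∅.
  x = 1: f ≡ 0 at y ∈ ∅; g ≡ 0 at y ∈ {3}; common: ∅.
  x = 2: f ≡ 0 at y ∈ ∅; g ≡ 0 at y ∈ {0}; common: ∅.
  x = 3: f ≡ 0 at y ∈ ∅; g ≡ 0 at y ∈ {2}; common: ∅.
  x = 4: f ≡ 0 at y ∈ {0, 1, 2, 3, 4}; g ≡ 0 at y ∈ {4}; common: {4}.
Collecting: common zeros = {(4, 4)}, so the count is 1.
Comparison with the Bézout bound: 1 ≤ 1 = deg(f)·deg(g), as expected for curves with no common component (the bound is attained).


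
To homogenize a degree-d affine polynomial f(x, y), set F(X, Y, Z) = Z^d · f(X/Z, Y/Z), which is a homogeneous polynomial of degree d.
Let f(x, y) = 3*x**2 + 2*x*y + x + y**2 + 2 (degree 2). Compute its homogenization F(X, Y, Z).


F(X, Y, Z) = 3*X**2 + 2*X*Y + X*Z + Y**2 + 2*Z**2

deg(f) = 2.
Substitute x = X/Z, y = Y/Z into f, then multiply by Z^2.
  monomial 3·x^2·y^0 ↦ 3·X^2·Y^0·Z^0.
  monomial 2·x^1·y^1 ↦ 2·X^1·Y^1·Z^0.
  monomial 1·x^1·y^0 ↦ 1·X^1·Y^0·Z^1.
  monomial 1·x^0·y^2 ↦ 1·X^0·Y^2·Z^0.
  monomial 2·x^0·y^0 ↦ 2·X^0·Y^0·Z^2.
Collecting: F(X, Y, Z) = 3*X**2 + 2*X*Y + X*Z + Y**2 + 2*Z**2.


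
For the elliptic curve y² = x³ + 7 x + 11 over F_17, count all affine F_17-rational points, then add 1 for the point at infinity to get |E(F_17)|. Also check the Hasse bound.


Affine points = {(1, 6), (1, 11), (2, 4), (2, 13), (3, 5), (3, 12), (4, 1), (4, 16), (5, 1), (5, 16), (8, 1), (8, 16), (9, 2), (9, 15), (11, 5), (11, 12), (12, 2), (12, 15), (13, 2), (13, 15)}; affine count = 20; |E(F_17)| = 21.

Discriminant check: Δ ∝ 4a³ + 27b² = 4·7³ + 27·11² = 4·343 + 27·121 ≡ 15 (mod 17). Nonzero ⇒ E is nonsingular.
For each x ∈ F_17, compute rhs = x³ + 7·x + 11 mod 17, then count y ∈ F_17 with y² ≡ rhs.
  x = 0: rhs = 11, matching y values: none (0 points).
  x = 1: rhs = 2, matching y values: 6, 11 (2 points).
  x = 2: rhs = 16, matching y values: 4, 13 (2 points).
  x = 3: rhs = 8, matching y values: 5, 12 (2 points).
  x = 4: rhs = 1, matching y values: 1, 16 (2 points).
  x = 5: rhs = 1, matching y values: 1, 16 (2 points).
  x = 6: rhs = 14, matching y values: none (0 points).
  x = 7: rhs = 12, matching y values: none (0 points).
  x = 8: rhs = 1, matching y values: 1, 16 (2 points).
  x = 9: rhs = 4, matching y values: 2, 15 (2 points).
  x = 10: rhs = 10, matching y values: none (0 points).
  x = 11: rhs = 8, matching y values: 5, 12 (2 points).
  x = 12: rhs = 4, matching y values: 2, 15 (2 points).
  x = 13: rhs = 4, matching y values: 2, 15 (2 points).
  x = 14: rhs = 14, matching y values: none (0 points).
  x = 15: rhs = 6, matching y values: none (0 points).
  x = 16: rhs = 3, matching y values: none (0 points).
Total affine count: 20.
Full point count |E(F_17)| = 20 + 1 = 21.
Hasse bound: |21 − (17+1)| = |3| = 3 ≤ 2√17 ≈ 8.2462 ✓.


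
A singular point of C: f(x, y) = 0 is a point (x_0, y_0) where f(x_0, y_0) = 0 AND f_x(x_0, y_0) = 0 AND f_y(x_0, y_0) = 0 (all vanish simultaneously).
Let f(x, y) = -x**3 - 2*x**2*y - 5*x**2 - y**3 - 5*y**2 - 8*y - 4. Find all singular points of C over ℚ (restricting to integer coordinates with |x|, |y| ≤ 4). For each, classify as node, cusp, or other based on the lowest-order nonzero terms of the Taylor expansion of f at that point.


Singular points: {(0, -2)}; classification: node.

Compute partial derivatives:
  f_x = -3*x**2 - 4*x*y - 10*x.
  f_y = -2*x**2 - 3*y**2 - 10*y - 8.
Scan x_0 ∈ {−4, ..., 4}. For each x_0, f_y(x_0, y) is a polynomial in y; find its integer roots y ∈ {−4, ..., 4}, then test f_x and f at those candidates.
  x = -4: f_y(-4, y) = -3*y**2 - 10*y - 40; no integer root y with |y| ≤ 4.
  x = -3: f_y(-3, y) = -3*y**2 - 10*y - 26; no integer root y with |y| ≤ 4.
  x = -2: f_y(-2, y) = -3*y**2 - 10*y - 16; no integer root y with |y| ≤ 4.
  x = -1: f_y(-1, y) = -3*y**2 - 10*y - 10; no integer root y with |y| ≤ 4.
  x = 0: f_y(0, y) = -3*y**2 - 10*y - 8; vanishes at y ∈ {-2}. (0, -2): f_x = 0, f = 0 — SINGULAR.
  x = 1: f_y(1, y) = -3*y**2 - 10*y - 10; no integer root y with |y| ≤ 4.
  x = 2: f_y(2, y) = -3*y**2 - 10*y - 16; no integer root y with |y| ≤ 4.
  x = 3: f_y(3, y) = -3*y**2 - 10*y - 26; no integer root y with |y| ≤ 4.
  x = 4: f_y(4, y) = -3*y**2 - 10*y - 40; no integer root y with |y| ≤ 4.
Only singular point on the grid: (0, -2).
Classify: substitute x = 0 + u, y = -2 + v and expand: f = -u**3 - 2*u**2*v - u**2 - v**3 + v**2.
No constant or linear terms (consistent with a singular point). Quadratic part: -u**2 + v**2. Cubic part: -u**3 - 2*u**2*v - v**3.
The quadratic part v**2 - u**2 = (v − u)(v + u) splits into two distinct linear factors, so there are two distinct tangent lines y − -2 = ±(x − 0) — this is a node (ordinary double point).
Classification: node.


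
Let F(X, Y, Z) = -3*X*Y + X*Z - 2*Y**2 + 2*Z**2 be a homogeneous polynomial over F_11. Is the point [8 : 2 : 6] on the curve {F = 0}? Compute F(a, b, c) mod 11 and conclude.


F(8,2,6) ≡ 9 (mod 11); P is NOT on the curve.

Evaluate F(8, 2, 6) term-by-term (mod 11).
  -3*X*Y ↦ -3·8·2·1 = -48
  X*Z ↦ 1·8·1·6 = 48
  -2*Y**2 ↦ -2·1·4·1 = -8
  2*Z**2 ↦ 2·1·1·36 = 72
Sum: F(8, 2, 6) = (-48) + (48) + (-8) + (72) = 64.
Reducing mod 11: 64 ≡ 9 (mod 11).
Since F(a, b, c) ≡ 9 ≠ 0 (mod 11), P does NOT lie on the curve.


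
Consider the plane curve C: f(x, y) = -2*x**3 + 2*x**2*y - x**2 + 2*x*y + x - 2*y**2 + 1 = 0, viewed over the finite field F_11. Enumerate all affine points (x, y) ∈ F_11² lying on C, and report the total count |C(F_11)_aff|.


Affine F_11-points: {(3, 5), (3, 7), (4, 4), (4, 5), (8, 8), (8, 9), (9, 0), (9, 2)}; count = 8.

For each of the 121 pairs (x, y) ∈ F_11², evaluate f(x, y) mod 11. Record the zeros.
  x = 0: [0↦1, 1↦10, 2↦4, 3↦5, 4↦2, 5↦6, 6↦6, 7↦2, 8↦5, 9↦4, 10↦10]  zeros at y ∈ ∅
  x = 1: [0↦10, 1↦1, 2↦10, 3↦4, 4↦5, 5↦2, 6↦6, 7↦6, 8↦2, 9↦5, 10↦4]  zeros at y ∈ ∅
  x = 2: [0↦5, 1↦4, 2↦10, 3↦1, 4↦10, 5↦4, 6↦5, 7↦2, 8↦6, 9↦6, 10↦2]  zeros at y ∈ ∅
  x = 3: [0↦7, 1↦7, 2↦3, 3↦6, 4↦5, 5↦0, 6↦2, 7↦0, 8↦5, 9↦6, 10↦3]  zeros at y ∈ {5, 7}
  x = 4: [0↦4, 1↦9, 2↦10, 3↦7, 4↦0, 5↦0, 6↦7, 7↦10, 8↦9, 9↦4, 10↦6]  zeros at y ∈ {4, 5}
  x = 5: [0↦6, 1↦9, 2↦8, 3↦3, 4↦5, 5↦3, 6↦8, 7↦9, 8↦6, 9↦10, 10↦10]  zeros at y ∈ ∅
  x = 6: [0↦1, 1↦6, 2↦7, 3↦4, 4↦8, 5↦8, 6↦4, 7↦7, 8↦6, 9↦1, 10↦3]  zeros at y ∈ ∅
  x = 7: [0↦10, 1↦10, 2↦6, 3↦9, 4↦8, 5↦3, 6↦5, 7↦3, 8↦8, 9↦9, 10↦6]  zeros at y ∈ ∅
  x = 8: [0↦10, 1↦9, 2↦4, 3↦6, 4↦4, 5↦9, 6↦10, 7↦7, 8↦0, 9↦0, 10↦7]  zeros at y ∈ {8, 9}
  x = 9: [0↦0, 1↦2, 2↦0, 3↦5, 4↦6, 5↦3, 6↦7, 7↦7, 8↦3, 9↦6, 10↦5]  zeros at y ∈ {0, 2}
  x = 10: [0↦1, 1↦10, 2↦4, 3↦5, 4↦2, 5↦6, 6↦6, 7↦2, 8↦5, 9↦4, 10↦10]  zeros at y ∈ ∅
Collecting zeros: affine points = {(3, 5), (3, 7), (4, 4), (4, 5), (8, 8), (8, 9), (9, 0), (9, 2)}.
Total count |C(F_11)_aff| = 8.


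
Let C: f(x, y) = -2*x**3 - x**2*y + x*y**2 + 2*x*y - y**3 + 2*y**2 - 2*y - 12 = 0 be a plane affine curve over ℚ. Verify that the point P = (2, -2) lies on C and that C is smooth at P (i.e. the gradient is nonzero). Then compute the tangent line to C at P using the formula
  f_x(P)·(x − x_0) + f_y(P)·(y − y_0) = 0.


Tangent line at P: -16*x - 30*y - 28 = 0.

Step 1: f(2, -2) = 0, so P lies on C.
Step 2: partial derivatives
  f_x(x, y) = -6*x**2 - 2*x*y + y**2 + 2*y, f_y(x, y) = -x**2 + 2*x*y + 2*x - 3*y**2 + 4*y - 2.
  f_x(P) = -16, f_y(P) = -30 (gradient nonzero, so P is smooth).
Step 3: tangent line at P: -16·(x − 2) + -30·(y − -2) = 0.
Expanding: -16*x - 30*y - 28 = 0.


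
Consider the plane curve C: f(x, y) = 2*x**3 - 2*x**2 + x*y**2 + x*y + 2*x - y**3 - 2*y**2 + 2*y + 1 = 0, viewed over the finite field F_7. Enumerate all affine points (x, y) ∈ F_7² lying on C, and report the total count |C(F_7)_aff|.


Affine F_7-points: {(0, 1), (1, 6), (2, 4), (3, 2), (4, 0), (4, 1), (5, 5), (6, 3)}; count = 8.

For each of the 49 pairs (x, y) ∈ F_7², evaluate f(x, y) mod 7. Record the zeros.
  x = 0: [0↦1, 1↦0, 2↦3, 3↦4, 4↦4, 5↦4, 6↦5]  zeros at y ∈ {1}
  x = 1: [0↦3, 1↦4, 2↦4, 3↦4, 4↦5, 5↦1, 6↦0]  zeros at y ∈ {6}
  x = 2: [0↦6, 1↦2, 2↦6, 3↦5, 4↦0, 5↦6, 6↦3]  zeros at y ∈ {4}
  x = 3: [0↦1, 1↦6, 2↦0, 3↦5, 4↦1, 5↦3, 6↦5]  zeros at y ∈ {2}
  x = 4: [0↦0, 1↦0, 2↦5, 3↦2, 4↦6, 5↦4, 6↦4]  zeros at y ∈ {0, 1}
  x = 5: [0↦1, 1↦3, 2↦5, 3↦1, 4↦6, 5↦0, 6↦5]  zeros at y ∈ {5}
  x = 6: [0↦2, 1↦6, 2↦5, 3↦0, 4↦6, 5↦3, 6↦6]  zeros at y ∈ {3}
Collecting zeros: affine points = {(0, 1), (1, 6), (2, 4), (3, 2), (4, 0), (4, 1), (5, 5), (6, 3)}.
Total count |C(F_7)_aff| = 8.


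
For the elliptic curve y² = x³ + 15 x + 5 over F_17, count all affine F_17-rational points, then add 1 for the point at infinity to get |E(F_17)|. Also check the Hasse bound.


Affine points = {(1, 2), (1, 15), (2, 3), (2, 14), (3, 3), (3, 14), (5, 1), (5, 16), (8, 5), (8, 12), (9, 6), (9, 11), (10, 4), (10, 13), (12, 3), (12, 14), (13, 0), (14, 1), (14, 16), (15, 1), (15, 16)}; affine count = 21; |E(F_17)| = 22.

Discriminant check: Δ ∝ 4a³ + 27b² = 4·15³ + 27·5² = 4·3375 + 27·25 ≡ 14 (mod 17). Nonzero ⇒ E is nonsingular.
For each x ∈ F_17, compute rhs = x³ + 15·x + 5 mod 17, then count y ∈ F_17 with y² ≡ rhs.
  x = 0: rhs = 5, matching y values: none (0 points).
  x = 1: rhs = 4, matching y values: 2, 15 (2 points).
  x = 2: rhs = 9, matching y values: 3, 14 (2 points).
  x = 3: rhs = 9, matching y values: 3, 14 (2 points).
  x = 4: rhs = 10, matching y values: none (0 points).
  x = 5: rhs = 1, matching y values: 1, 16 (2 points).
  x = 6: rhs = 5, matching y values: none (0 points).
  x = 7: rhs = 11, matching y values: none (0 points).
  x = 8: rhs = 8, matching y values: 5, 12 (2 points).
  x = 9: rhs = 2, matching y values: 6, 11 (2 points).
  x = 10: rhs = 16, matching y values: 4, 13 (2 points).
  x = 11: rhs = 5, matching y values: none (0 points).
  x = 12: rhs = 9, matching y values: 3, 14 (2 points).
  x = 13: rhs = 0, matching y values: 0 (1 points).
  x = 14: rhs = 1, matching y values: 1, 16 (2 points).
  x = 15: rhs = 1, matching y values: 1, 16 (2 points).
  x = 16: rhs = 6, matching y values: none (0 points).
Total affine count: 21.
Full point count |E(F_17)| = 21 + 1 = 22.
Hasse bound: |22 − (17+1)| = |4| = 4 ≤ 2√17 ≈ 8.2462 ✓.


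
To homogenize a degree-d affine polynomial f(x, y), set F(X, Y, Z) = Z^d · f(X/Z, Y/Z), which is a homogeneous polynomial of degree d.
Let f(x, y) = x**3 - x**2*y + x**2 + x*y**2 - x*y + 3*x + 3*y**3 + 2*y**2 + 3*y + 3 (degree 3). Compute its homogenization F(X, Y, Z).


F(X, Y, Z) = X**3 - X**2*Y + X**2*Z + X*Y**2 - X*Y*Z + 3*X*Z**2 + 3*Y**3 + 2*Y**2*Z + 3*Y*Z**2 + 3*Z**3

deg(f) = 3.
Substitute x = X/Z, y = Y/Z into f, then multiply by Z^3.
  monomial 1·x^3·y^0 ↦ 1·X^3·Y^0·Z^0.
  monomial -1·x^2·y^1 ↦ -1·X^2·Y^1·Z^0.
  monomial 1·x^2·y^0 ↦ 1·X^2·Y^0·Z^1.
  monomial 1·x^1·y^2 ↦ 1·X^1·Y^2·Z^0.
  monomial -1·x^1·y^1 ↦ -1·X^1·Y^1·Z^1.
  monomial 3·x^1·y^0 ↦ 3·X^1·Y^0·Z^2.
  monomial 3·x^0·y^3 ↦ 3·X^0·Y^3·Z^0.
  monomial 2·x^0·y^2 ↦ 2·X^0·Y^2·Z^1.
  monomial 3·x^0·y^1 ↦ 3·X^0·Y^1·Z^2.
  monomial 3·x^0·y^0 ↦ 3·X^0·Y^0·Z^3.
Collecting: F(X, Y, Z) = X**3 - X**2*Y + X**2*Z + X*Y**2 - X*Y*Z + 3*X*Z**2 + 3*Y**3 + 2*Y**2*Z + 3*Y*Z**2 + 3*Z**3.


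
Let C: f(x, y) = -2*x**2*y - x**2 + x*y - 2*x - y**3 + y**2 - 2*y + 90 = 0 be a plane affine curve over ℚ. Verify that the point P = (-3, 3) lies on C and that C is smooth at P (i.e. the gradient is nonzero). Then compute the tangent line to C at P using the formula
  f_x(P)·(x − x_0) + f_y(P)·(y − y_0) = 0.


Tangent line at P: 43*x - 44*y + 261 = 0.

Step 1: f(-3, 3) = 0, so P lies on C.
Step 2: partial derivatives
  f_x(x, y) = -4*x*y - 2*x + y - 2, f_y(x, y) = -2*x**2 + x - 3*y**2 + 2*y - 2.
  f_x(P) = 43, f_y(P) = -44 (gradient nonzero, so P is smooth).
Step 3: tangent line at P: 43·(x − -3) + -44·(y − 3) = 0.
Expanding: 43*x - 44*y + 261 = 0.


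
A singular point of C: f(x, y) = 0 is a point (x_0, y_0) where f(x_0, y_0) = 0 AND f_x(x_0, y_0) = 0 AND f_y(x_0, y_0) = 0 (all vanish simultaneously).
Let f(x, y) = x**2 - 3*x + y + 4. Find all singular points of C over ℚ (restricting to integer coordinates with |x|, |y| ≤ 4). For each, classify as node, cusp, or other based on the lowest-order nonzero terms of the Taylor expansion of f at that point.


No singular points in the scanned grid; C is smooth there.

Compute partial derivatives:
  f_x = 2*x - 3.
  f_y = 1.
f_y = 1 is a nonzero constant, so f_y never vanishes: no point (x, y) can satisfy f = f_x = f_y = 0. In particular no (x, y) ∈ {−4, ..., 4}² is singular; the curve is smooth.


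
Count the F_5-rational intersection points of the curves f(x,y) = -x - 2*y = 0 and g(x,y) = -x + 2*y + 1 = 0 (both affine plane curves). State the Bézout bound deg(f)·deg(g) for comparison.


Common zeros: {(3, 1)}; count = 1; Bézout bound = 1.

deg(f) = 1, deg(g) = 1, so Bézout bound = 1.
Scan x ∈ F_5. For each x, list the y ∈ F_5 with f(x, y) ≡ 0 and those with g(x, y) ≡ 0 (mod 5); the common zeros in that column are the intersection.
  x = 0: f ≡ 0 at y ∈ {0}; g ≡ 0 at y ∈ {2}; common: ∅.
  x = 1: f ≡ 0 at y ∈ {2}; g ≡ 0 at y ∈ {0}; common: ∅.
  x = 2: f ≡ 0 at y ∈ {4}; g ≡ 0 at y ∈ {3}; common: ∅.
  x = 3: f ≡ 0 at y ∈ {1}; g ≡ 0 at y ∈ {1}; common: {1}.
  x = 4: f ≡ 0 at y ∈ {3}; g ≡ 0 at y ∈ {4}; common: ∅.
Collecting: common zeros = {(3, 1)}, so the count is 1.
Comparison with the Bézout bound: 1 ≤ 1 = deg(f)·deg(g), as expected for curves with no common component (the bound is attained).


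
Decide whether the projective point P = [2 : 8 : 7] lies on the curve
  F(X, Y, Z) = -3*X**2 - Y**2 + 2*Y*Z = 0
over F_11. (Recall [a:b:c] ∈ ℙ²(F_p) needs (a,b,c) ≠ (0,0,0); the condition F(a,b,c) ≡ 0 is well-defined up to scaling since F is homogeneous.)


F(2,8,7) ≡ 3 (mod 11); P is NOT on the curve.

Evaluate F(2, 8, 7) term-by-term (mod 11).
  -3*X**2 ↦ -3·4·1·1 = -12
  -Y**2 ↦ -1·1·64·1 = -64
  2*Y*Z ↦ 2·1·8·7 = 112
Sum: F(2, 8, 7) = (-12) + (-64) + (112) = 36.
Reducing mod 11: 36 ≡ 3 (mod 11).
Since F(a, b, c) ≡ 3 ≠ 0 (mod 11), P does NOT lie on the curve.


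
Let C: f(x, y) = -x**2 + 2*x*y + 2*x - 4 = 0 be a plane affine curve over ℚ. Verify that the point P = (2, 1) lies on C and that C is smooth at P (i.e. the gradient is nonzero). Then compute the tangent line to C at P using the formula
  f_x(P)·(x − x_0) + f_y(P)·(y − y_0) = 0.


Tangent line at P: 4*y - 4 = 0.

Step 1: f(2, 1) = 0, so P lies on C.
Step 2: partial derivatives
  f_x(x, y) = -2*x + 2*y + 2, f_y(x, y) = 2*x.
  f_x(P) = 0, f_y(P) = 4 (gradient nonzero, so P is smooth).
Step 3: tangent line at P: 0·(x − 2) + 4·(y − 1) = 0.
Expanding: 4*y - 4 = 0.


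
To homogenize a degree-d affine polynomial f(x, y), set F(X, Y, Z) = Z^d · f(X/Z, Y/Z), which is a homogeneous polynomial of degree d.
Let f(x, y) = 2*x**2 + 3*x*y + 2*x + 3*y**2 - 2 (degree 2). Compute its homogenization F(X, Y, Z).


F(X, Y, Z) = 2*X**2 + 3*X*Y + 2*X*Z + 3*Y**2 - 2*Z**2

deg(f) = 2.
Substitute x = X/Z, y = Y/Z into f, then multiply by Z^2.
  monomial 2·x^2·y^0 ↦ 2·X^2·Y^0·Z^0.
  monomial 3·x^1·y^1 ↦ 3·X^1·Y^1·Z^0.
  monomial 2·x^1·y^0 ↦ 2·X^1·Y^0·Z^1.
  monomial 3·x^0·y^2 ↦ 3·X^0·Y^2·Z^0.
  monomial -2·x^0·y^0 ↦ -2·X^0·Y^0·Z^2.
Collecting: F(X, Y, Z) = 2*X**2 + 3*X*Y + 2*X*Z + 3*Y**2 - 2*Z**2.


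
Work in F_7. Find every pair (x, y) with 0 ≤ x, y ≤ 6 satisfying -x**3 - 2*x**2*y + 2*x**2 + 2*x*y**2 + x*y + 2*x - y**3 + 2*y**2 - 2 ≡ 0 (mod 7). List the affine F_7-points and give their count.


Affine F_7-points: {(0, 5), (1, 2), (1, 3), (1, 6), (4, 4), (5, 4), (6, 4)}; count = 7.

For each of the 49 pairs (x, y) ∈ F_7², evaluate f(x, y) mod 7. Record the zeros.
  x = 0: [0↦5, 1↦6, 2↦5, 3↦3, 4↦1, 5↦0, 6↦1]  zeros at y ∈ {5}
  x = 1: [0↦1, 1↦3, 2↦0, 3↦0, 4↦4, 5↦6, 6↦0]  zeros at y ∈ {2, 3, 6}
  x = 2: [0↦2, 1↦1, 2↦6, 3↦4, 4↦3, 5↦4, 6↦1]  zeros at y ∈ ∅
  x = 3: [0↦2, 1↦1, 2↦3, 3↦2, 4↦6, 5↦2, 6↦5]  zeros at y ∈ ∅
  x = 4: [0↦2, 1↦4, 2↦6, 3↦2, 4↦0, 5↦1, 6↦6]  zeros at y ∈ {4}
  x = 5: [0↦3, 1↦4, 2↦2, 3↦5, 4↦0, 5↦2, 6↦5]  zeros at y ∈ {4}
  x = 6: [0↦6, 1↦2, 2↦6, 3↦5, 4↦0, 5↦6, 6↦3]  zeros at y ∈ {4}
Collecting zeros: affine points = {(0, 5), (1, 2), (1, 3), (1, 6), (4, 4), (5, 4), (6, 4)}.
Total count |C(F_7)_aff| = 7.


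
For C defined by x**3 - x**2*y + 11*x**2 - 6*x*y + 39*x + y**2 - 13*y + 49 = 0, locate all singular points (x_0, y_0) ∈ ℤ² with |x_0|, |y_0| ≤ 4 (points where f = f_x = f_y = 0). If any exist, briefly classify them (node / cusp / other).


Singular points: {(-3, 2)}; classification: cusp.

Compute partial derivatives:
  f_x = 3*x**2 - 2*x*y + 22*x - 6*y + 39.
  f_y = -x**2 - 6*x + 2*y - 13.
Scan x_0 ∈ {−4, ..., 4}. For each x_0, f_y(x_0, y) is a polynomial in y; find its integer roots y ∈ {−4, ..., 4}, then test f_x and f at those candidates.
  x = -4: f_y(-4, y) = 2*y - 5; no integer root y with |y| ≤ 4.
  x = -3: f_y(-3, y) = 2*y - 4; vanishes at y ∈ {2}. (-3, 2): f_x = 0, f = 0 — SINGULAR.
  x = -2: f_y(-2, y) = 2*y - 5; no integer root y with |y| ≤ 4.
  x = -1: f_y(-1, y) = 2*y - 8; vanishes at y ∈ {4}. (-1, 4): f_x = 4 ≠ 0.
  x = 0: f_y(0, y) = 2*y - 13; no integer root y with |y| ≤ 4.
  x = 1: f_y(1, y) = 2*y - 20; no integer root y with |y| ≤ 4.
  x = 2: f_y(2, y) = 2*y - 29; no integer root y with |y| ≤ 4.
  x = 3: f_y(3, y) = 2*y - 40; no integer root y with |y| ≤ 4.
  x = 4: f_y(4, y) = 2*y - 53; no integer root y with |y| ≤ 4.
Only singular point on the grid: (-3, 2).
Classify: substitute x = -3 + u, y = 2 + v and expand: f = u**3 - u**2*v + v**2.
No constant or linear terms (consistent with a singular point). Quadratic part: v**2. Cubic part: u**3 - u**2*v.
The quadratic part v**2 is a perfect square, so there is a single (double) tangent line v = 0, i.e. y = 2. Restricting the cubic part to that line (v = 0) leaves u**3 ≠ 0, so f is not divisible by v and the branch is v² ≈ -u**3 to lowest order — this is a cusp.
Classification: cusp.


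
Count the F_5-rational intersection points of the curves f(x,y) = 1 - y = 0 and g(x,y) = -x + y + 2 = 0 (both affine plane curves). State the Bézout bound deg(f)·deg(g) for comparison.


Common zeros: {(3, 1)}; count = 1; Bézout bound = 1.

deg(f) = 1, deg(g) = 1, so Bézout bound = 1.
Scan x ∈ F_5. For each x, list the y ∈ F_5 with f(x, y) ≡ 0 and those with g(x, y) ≡ 0 (mod 5); the common zeros in that column are the intersection.
  x = 0: f ≡ 0 at y ∈ {1}; g ≡ 0 at y ∈ {3}; common: ∅.
  x = 1: f ≡ 0 at y ∈ {1}; g ≡ 0 at y ∈ {4}; common: ∅.
  x = 2: f ≡ 0 at y ∈ {1}; g ≡ 0 at y ∈ {0}; common: ∅.
  x = 3: f ≡ 0 at y ∈ {1}; g ≡ 0 at y ∈ {1}; common: {1}.
  x = 4: f ≡ 0 at y ∈ {1}; g ≡ 0 at y ∈ {2}; common: ∅.
Collecting: common zeros = {(3, 1)}, so the count is 1.
Comparison with the Bézout bound: 1 ≤ 1 = deg(f)·deg(g), as expected for curves with no common component (the bound is attained).


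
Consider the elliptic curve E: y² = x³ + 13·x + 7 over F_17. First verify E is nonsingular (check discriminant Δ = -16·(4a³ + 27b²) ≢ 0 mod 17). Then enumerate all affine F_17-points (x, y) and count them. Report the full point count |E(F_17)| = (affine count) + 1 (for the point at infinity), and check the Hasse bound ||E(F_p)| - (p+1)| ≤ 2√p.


Affine points = {(1, 2), (1, 15), (4, 2), (4, 15), (7, 4), (7, 13), (10, 7), (10, 10), (11, 6), (11, 11), (12, 2), (12, 15), (14, 3), (14, 14)}; affine count = 14; |E(F_17)| = 15.

Discriminant check: Δ ∝ 4a³ + 27b² = 4·13³ + 27·7² = 4·2197 + 27·49 ≡ 13 (mod 17). Nonzero ⇒ E is nonsingular.
For each x ∈ F_17, compute rhs = x³ + 13·x + 7 mod 17, then count y ∈ F_17 with y² ≡ rhs.
  x = 0: rhs = 7, matching y values: none (0 points).
  x = 1: rhs = 4, matching y values: 2, 15 (2 points).
  x = 2: rhs = 7, matching y values: none (0 points).
  x = 3: rhs = 5, matching y values: none (0 points).
  x = 4: rhs = 4, matching y values: 2, 15 (2 points).
  x = 5: rhs = 10, matching y values: none (0 points).
  x = 6: rhs = 12, matching y values: none (0 points).
  x = 7: rhs = 16, matching y values: 4, 13 (2 points).
  x = 8: rhs = 11, matching y values: none (0 points).
  x = 9: rhs = 3, matching y values: none (0 points).
  x = 10: rhs = 15, matching y values: 7, 10 (2 points).
  x = 11: rhs = 2, matching y values: 6, 11 (2 points).
  x = 12: rhs = 4, matching y values: 2, 15 (2 points).
  x = 13: rhs = 10, matching y values: none (0 points).
  x = 14: rhs = 9, matching y values: 3, 14 (2 points).
  x = 15: rhs = 7, matching y values: none (0 points).
  x = 16: rhs = 10, matching y values: none (0 points).
Total affine count: 14.
Full point count |E(F_17)| = 14 + 1 = 15.
Hasse bound: |15 − (17+1)| = |-3| = 3 ≤ 2√17 ≈ 8.2462 ✓.
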